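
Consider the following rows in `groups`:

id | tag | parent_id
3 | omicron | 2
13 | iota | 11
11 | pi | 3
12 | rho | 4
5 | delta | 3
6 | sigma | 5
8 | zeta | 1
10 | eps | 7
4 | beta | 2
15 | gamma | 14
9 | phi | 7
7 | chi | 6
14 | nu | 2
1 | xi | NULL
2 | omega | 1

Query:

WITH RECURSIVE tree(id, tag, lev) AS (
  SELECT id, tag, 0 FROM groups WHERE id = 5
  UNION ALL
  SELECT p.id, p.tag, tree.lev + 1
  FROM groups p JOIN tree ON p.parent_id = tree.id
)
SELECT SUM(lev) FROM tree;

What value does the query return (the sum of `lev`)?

9

Base: id=5 (delta) at lev 0.
Iteration 1: rows with parent_id in {5} -> sigma (id 6, lev 1).
Iteration 2: rows with parent_id in {6} -> chi (id 7, lev 2).
Iteration 3: rows with parent_id in {7} -> phi (id 9, lev 3), eps (id 10, lev 3).
Iteration 4: no rows with parent_id in {9,10}; recursion stops.
SUM(lev) = 0 + 1 + 2 + 3 + 3 = 9.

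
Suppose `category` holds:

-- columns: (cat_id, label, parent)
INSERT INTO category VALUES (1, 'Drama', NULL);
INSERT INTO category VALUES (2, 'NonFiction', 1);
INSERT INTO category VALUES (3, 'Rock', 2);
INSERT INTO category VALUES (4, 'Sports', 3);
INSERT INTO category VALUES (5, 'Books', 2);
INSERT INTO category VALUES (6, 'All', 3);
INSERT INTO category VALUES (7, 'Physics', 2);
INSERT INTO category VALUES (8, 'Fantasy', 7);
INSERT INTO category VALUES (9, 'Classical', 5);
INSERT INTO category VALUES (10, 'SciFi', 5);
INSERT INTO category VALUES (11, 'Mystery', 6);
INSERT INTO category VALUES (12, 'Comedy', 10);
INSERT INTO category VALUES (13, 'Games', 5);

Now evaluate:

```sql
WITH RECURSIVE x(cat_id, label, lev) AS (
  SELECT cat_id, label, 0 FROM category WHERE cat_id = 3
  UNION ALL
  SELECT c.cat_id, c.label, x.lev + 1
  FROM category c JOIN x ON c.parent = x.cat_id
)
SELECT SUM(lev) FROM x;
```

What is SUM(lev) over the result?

Base: cat_id=3 (Rock) at lev 0.
Iteration 1: rows with parent in {3} -> Sports (id 4, lev 1), All (id 6, lev 1).
Iteration 2: rows with parent in {4,6} -> Mystery (id 11, lev 2).
Iteration 3: no rows with parent in {11}; recursion stops.
SUM(lev) = 0 + 1 + 1 + 2 = 4.

4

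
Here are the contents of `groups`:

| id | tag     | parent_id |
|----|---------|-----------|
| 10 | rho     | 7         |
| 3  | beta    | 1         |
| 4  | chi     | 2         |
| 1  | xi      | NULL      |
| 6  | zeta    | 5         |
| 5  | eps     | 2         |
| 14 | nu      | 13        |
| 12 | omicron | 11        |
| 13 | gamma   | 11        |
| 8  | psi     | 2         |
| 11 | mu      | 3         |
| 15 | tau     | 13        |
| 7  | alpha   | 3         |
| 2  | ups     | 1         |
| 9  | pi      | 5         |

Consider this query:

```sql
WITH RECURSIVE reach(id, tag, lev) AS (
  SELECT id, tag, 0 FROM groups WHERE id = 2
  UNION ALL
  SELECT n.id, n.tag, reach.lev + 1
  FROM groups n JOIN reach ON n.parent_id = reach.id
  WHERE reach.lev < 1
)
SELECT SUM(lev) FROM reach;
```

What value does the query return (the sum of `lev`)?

3

Base: id=2 (ups) at lev 0.
Iteration 1: rows with parent_id in {2} -> chi (id 4, lev 1), eps (id 5, lev 1), psi (id 8, lev 1).
Iteration 2: lev < 1 fails for all current rows; recursion stops.
SUM(lev) = 0 + 1 + 1 + 1 = 3.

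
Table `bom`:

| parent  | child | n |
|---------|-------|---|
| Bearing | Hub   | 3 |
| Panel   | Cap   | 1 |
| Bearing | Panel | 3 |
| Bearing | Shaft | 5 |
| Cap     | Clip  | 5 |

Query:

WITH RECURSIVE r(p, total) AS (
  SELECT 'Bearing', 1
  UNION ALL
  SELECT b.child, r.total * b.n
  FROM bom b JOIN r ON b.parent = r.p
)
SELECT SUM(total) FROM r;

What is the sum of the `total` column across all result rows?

Base: (Bearing, total=1).
Iteration 1: components of {Bearing} -> Hub = 1*3 = 3, Panel = 1*3 = 3, Shaft = 1*5 = 5.
Iteration 2: components of {Hub,Panel,Shaft} -> Cap = 3*1 = 3.
Iteration 3: components of {Cap} -> Clip = 3*5 = 15.
Iteration 4: no further components; recursion stops.
SUM(total) = 1 + 3 + 3 + 5 + 3 + 15 = 30.

30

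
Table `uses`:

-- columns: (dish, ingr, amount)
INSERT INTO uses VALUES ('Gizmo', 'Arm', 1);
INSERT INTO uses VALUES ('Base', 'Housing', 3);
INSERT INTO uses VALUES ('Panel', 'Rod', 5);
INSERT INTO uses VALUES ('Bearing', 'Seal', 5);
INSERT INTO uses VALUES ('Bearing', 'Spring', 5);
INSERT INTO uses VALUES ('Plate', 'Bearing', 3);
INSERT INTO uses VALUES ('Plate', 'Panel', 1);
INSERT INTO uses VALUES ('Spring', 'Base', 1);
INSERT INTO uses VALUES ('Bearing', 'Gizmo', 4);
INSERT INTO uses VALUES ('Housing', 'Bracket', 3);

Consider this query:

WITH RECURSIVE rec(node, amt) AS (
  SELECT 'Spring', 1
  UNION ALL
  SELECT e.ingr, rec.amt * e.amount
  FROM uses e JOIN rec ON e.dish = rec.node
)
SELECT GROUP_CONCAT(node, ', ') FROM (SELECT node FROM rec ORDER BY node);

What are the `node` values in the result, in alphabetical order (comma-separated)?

Base, Bracket, Housing, Spring

Base: (Spring, amt=1).
Iteration 1: components of {Spring} -> Base = 1*1 = 1.
Iteration 2: components of {Base} -> Housing = 1*3 = 3.
Iteration 3: components of {Housing} -> Bracket = 3*3 = 9.
Iteration 4: no further components; recursion stops.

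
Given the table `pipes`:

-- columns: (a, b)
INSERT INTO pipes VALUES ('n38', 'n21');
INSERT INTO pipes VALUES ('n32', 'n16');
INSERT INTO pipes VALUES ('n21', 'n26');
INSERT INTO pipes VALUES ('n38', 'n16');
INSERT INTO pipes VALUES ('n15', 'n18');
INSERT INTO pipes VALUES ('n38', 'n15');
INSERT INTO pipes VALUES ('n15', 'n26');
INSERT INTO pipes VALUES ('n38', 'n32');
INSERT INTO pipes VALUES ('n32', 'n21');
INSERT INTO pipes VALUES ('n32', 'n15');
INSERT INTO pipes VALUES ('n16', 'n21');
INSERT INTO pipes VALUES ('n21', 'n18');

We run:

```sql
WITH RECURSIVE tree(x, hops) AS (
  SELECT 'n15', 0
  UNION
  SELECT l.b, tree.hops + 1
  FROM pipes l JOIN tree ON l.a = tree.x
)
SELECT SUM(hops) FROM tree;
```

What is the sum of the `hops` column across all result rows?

2

Base: (n15, hops=0).
Iteration 1: edges from {n15} -> (n18, hops=1), (n26, hops=1).
Iteration 2: no outgoing edges from {n18,n26}; recursion stops.
SUM(hops) = 0 + 1 + 1 = 2.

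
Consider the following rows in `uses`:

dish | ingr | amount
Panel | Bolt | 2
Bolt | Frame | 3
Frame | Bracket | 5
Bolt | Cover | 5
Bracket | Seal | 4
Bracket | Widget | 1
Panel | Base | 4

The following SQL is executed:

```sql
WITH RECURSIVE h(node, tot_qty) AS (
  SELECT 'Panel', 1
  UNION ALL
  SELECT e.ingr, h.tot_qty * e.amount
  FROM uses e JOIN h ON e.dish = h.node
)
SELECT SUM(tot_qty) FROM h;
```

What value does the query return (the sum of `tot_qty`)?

Base: (Panel, tot_qty=1).
Iteration 1: components of {Panel} -> Base = 1*4 = 4, Bolt = 1*2 = 2.
Iteration 2: components of {Base,Bolt} -> Cover = 2*5 = 10, Frame = 2*3 = 6.
Iteration 3: components of {Cover,Frame} -> Bracket = 6*5 = 30.
Iteration 4: components of {Bracket} -> Seal = 30*4 = 120, Widget = 30*1 = 30.
Iteration 5: no further components; recursion stops.
SUM(tot_qty) = 1 + 2 + 4 + 6 + 10 + 30 + 120 + 30 = 203.

203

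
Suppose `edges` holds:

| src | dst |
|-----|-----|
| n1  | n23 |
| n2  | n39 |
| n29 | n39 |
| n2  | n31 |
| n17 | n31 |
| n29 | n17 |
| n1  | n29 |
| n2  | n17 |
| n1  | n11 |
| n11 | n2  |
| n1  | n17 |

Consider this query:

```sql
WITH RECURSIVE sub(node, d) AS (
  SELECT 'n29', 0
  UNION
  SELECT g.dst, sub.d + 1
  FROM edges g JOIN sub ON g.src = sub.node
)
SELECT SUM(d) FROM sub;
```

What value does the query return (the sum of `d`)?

4

Base: (n29, d=0).
Iteration 1: edges from {n29} -> (n17, d=1), (n39, d=1).
Iteration 2: edges from {n17,n39} -> (n31, d=2).
Iteration 3: no outgoing edges from {n31}; recursion stops.
SUM(d) = 0 + 1 + 1 + 2 = 4.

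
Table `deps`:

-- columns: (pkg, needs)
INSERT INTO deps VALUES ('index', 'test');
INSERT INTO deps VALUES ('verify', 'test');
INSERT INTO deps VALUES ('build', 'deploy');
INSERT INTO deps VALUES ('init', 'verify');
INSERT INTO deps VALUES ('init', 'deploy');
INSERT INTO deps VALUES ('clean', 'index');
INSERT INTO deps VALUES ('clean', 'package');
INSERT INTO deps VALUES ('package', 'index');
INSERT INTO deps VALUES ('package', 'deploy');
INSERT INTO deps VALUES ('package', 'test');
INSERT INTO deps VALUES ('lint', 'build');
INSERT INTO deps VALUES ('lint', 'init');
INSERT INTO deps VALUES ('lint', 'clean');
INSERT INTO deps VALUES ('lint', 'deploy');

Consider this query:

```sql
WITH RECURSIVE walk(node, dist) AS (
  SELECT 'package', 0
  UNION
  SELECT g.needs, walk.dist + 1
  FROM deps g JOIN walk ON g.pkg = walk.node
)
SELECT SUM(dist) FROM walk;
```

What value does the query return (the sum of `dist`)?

5

Base: (package, dist=0).
Iteration 1: edges from {package} -> (deploy, dist=1), (index, dist=1), (test, dist=1).
Iteration 2: edges from {deploy,index,test} -> (test, dist=2).
Iteration 3: no outgoing edges from {test}; recursion stops.
SUM(dist) = 0 + 1 + 1 + 1 + 2 = 5.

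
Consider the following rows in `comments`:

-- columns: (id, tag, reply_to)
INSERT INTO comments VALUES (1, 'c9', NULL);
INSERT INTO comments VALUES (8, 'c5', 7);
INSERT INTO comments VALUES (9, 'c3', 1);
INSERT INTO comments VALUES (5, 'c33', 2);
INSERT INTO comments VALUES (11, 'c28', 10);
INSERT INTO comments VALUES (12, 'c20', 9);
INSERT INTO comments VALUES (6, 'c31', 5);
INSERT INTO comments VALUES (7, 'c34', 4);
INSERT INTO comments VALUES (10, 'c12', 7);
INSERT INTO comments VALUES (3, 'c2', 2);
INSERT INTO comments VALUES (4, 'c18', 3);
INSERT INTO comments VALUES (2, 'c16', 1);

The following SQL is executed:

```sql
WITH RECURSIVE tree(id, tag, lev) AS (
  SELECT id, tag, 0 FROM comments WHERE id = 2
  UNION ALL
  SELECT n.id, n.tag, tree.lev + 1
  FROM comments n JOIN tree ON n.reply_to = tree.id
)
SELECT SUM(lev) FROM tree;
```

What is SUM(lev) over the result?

22

Base: id=2 (c16) at lev 0.
Iteration 1: rows with reply_to in {2} -> c2 (id 3, lev 1), c33 (id 5, lev 1).
Iteration 2: rows with reply_to in {3,5} -> c18 (id 4, lev 2), c31 (id 6, lev 2).
Iteration 3: rows with reply_to in {4,6} -> c34 (id 7, lev 3).
Iteration 4: rows with reply_to in {7} -> c5 (id 8, lev 4), c12 (id 10, lev 4).
Iteration 5: rows with reply_to in {8,10} -> c28 (id 11, lev 5).
Iteration 6: no rows with reply_to in {11}; recursion stops.
SUM(lev) = 0 + 1 + 1 + 2 + 2 + 3 + 4 + 4 + 5 = 22.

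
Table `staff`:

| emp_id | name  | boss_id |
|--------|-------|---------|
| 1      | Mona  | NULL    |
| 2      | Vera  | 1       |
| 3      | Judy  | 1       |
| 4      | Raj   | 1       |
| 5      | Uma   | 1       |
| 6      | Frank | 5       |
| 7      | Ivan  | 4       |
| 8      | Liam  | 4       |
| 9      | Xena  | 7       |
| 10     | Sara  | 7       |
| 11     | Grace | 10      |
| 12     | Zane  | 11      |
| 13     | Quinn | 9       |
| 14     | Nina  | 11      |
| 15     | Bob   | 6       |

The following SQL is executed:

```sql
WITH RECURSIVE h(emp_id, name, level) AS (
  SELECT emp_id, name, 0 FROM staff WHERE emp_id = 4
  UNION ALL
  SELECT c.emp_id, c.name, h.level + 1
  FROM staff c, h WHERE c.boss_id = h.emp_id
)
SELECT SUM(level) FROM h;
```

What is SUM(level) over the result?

Base: emp_id=4 (Raj) at level 0.
Iteration 1: rows with boss_id in {4} -> Ivan (id 7, level 1), Liam (id 8, level 1).
Iteration 2: rows with boss_id in {7,8} -> Xena (id 9, level 2), Sara (id 10, level 2).
Iteration 3: rows with boss_id in {9,10} -> Grace (id 11, level 3), Quinn (id 13, level 3).
Iteration 4: rows with boss_id in {11,13} -> Zane (id 12, level 4), Nina (id 14, level 4).
Iteration 5: no rows with boss_id in {12,14}; recursion stops.
SUM(level) = 0 + 1 + 1 + 2 + 2 + 3 + 3 + 4 + 4 = 20.

20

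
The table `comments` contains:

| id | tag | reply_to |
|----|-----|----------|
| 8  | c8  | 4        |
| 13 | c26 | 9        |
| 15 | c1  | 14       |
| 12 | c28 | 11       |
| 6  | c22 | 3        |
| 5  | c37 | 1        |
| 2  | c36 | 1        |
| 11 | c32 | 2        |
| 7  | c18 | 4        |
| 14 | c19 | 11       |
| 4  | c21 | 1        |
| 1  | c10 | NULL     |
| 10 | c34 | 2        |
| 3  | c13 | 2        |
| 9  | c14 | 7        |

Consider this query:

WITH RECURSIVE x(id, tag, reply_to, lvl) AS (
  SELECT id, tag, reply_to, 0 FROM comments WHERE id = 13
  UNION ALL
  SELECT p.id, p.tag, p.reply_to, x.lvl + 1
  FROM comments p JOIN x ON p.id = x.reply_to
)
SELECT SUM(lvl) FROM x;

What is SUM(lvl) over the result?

10

Base: id=13 (c26), reply_to=9, lvl 0.
Iteration 1: join on id=9 -> c14 (id 9, reply_to=7, lvl 1).
Iteration 2: join on id=7 -> c18 (id 7, reply_to=4, lvl 2).
Iteration 3: join on id=4 -> c21 (id 4, reply_to=1, lvl 3).
Iteration 4: join on id=1 -> c10 (id 1, reply_to=NULL, lvl 4).
Iteration 5: reply_to is NULL; no match; recursion stops.
SUM(lvl) = 0 + 1 + 2 + 3 + 4 = 10.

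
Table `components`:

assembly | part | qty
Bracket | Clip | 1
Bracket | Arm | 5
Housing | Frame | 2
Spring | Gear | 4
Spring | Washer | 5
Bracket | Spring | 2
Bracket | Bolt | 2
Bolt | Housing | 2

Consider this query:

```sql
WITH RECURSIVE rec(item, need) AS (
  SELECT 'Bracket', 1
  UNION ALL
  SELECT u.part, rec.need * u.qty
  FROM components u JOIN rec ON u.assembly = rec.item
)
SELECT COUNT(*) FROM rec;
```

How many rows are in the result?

9

Base: (Bracket, need=1).
Iteration 1: components of {Bracket} -> Arm = 1*5 = 5, Bolt = 1*2 = 2, Clip = 1*1 = 1, Spring = 1*2 = 2.
Iteration 2: components of {Arm,Bolt,Clip,Spring} -> Gear = 2*4 = 8, Housing = 2*2 = 4, Washer = 2*5 = 10.
Iteration 3: components of {Gear,Housing,Washer} -> Frame = 4*2 = 8.
Iteration 4: no further components; recursion stops.
Total rows emitted: 9.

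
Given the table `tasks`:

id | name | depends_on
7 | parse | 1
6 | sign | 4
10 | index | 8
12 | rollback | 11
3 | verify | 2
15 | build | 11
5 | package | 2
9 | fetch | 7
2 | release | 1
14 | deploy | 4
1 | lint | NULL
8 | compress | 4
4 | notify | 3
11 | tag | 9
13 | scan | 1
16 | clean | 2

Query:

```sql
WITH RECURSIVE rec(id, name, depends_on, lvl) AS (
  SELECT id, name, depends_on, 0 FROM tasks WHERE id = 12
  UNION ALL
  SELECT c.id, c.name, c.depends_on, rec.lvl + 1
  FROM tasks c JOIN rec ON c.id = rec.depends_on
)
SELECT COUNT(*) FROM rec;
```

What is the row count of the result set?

Base: id=12 (rollback), depends_on=11, lvl 0.
Iteration 1: join on id=11 -> tag (id 11, depends_on=9, lvl 1).
Iteration 2: join on id=9 -> fetch (id 9, depends_on=7, lvl 2).
Iteration 3: join on id=7 -> parse (id 7, depends_on=1, lvl 3).
Iteration 4: join on id=1 -> lint (id 1, depends_on=NULL, lvl 4).
Iteration 5: depends_on is NULL; no match; recursion stops.
Total rows emitted: 5.

5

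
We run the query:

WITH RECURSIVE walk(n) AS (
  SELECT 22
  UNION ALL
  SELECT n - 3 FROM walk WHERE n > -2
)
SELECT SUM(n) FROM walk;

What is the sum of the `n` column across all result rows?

Base: n=22.
Iteration 1: 22 > -2 holds -> n = 22 - 3 = 19.
Iteration 2: 19 > -2 holds -> n = 19 - 3 = 16.
Iteration 3: 16 > -2 holds -> n = 16 - 3 = 13.
Iteration 4: 13 > -2 holds -> n = 13 - 3 = 10.
Iteration 5: 10 > -2 holds -> n = 10 - 3 = 7.
Iteration 6: 7 > -2 holds -> n = 7 - 3 = 4.
Iteration 7: 4 > -2 holds -> n = 4 - 3 = 1.
Iteration 8: 1 > -2 holds -> n = 1 - 3 = -2.
Iteration 9: -2 > -2 fails; recursion stops.
SUM(n) = 22 + 19 + 16 + 13 + 10 + 7 + 4 + 1 + -2 = 90.

90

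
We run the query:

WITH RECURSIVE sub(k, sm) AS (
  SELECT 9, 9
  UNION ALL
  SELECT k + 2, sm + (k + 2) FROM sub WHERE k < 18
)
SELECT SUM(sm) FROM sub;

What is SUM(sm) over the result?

259

Base: k=9, sm=9.
Iteration 1: 9 < 18 holds -> k = 9 + 2 = 11, sm = 9 + 11 = 20.
Iteration 2: 11 < 18 holds -> k = 11 + 2 = 13, sm = 20 + 13 = 33.
Iteration 3: 13 < 18 holds -> k = 13 + 2 = 15, sm = 33 + 15 = 48.
Iteration 4: 15 < 18 holds -> k = 15 + 2 = 17, sm = 48 + 17 = 65.
Iteration 5: 17 < 18 holds -> k = 17 + 2 = 19, sm = 65 + 19 = 84.
Iteration 6: 19 < 18 fails; recursion stops.
SUM(sm) = 9 + 20 + 33 + 48 + 65 + 84 = 259.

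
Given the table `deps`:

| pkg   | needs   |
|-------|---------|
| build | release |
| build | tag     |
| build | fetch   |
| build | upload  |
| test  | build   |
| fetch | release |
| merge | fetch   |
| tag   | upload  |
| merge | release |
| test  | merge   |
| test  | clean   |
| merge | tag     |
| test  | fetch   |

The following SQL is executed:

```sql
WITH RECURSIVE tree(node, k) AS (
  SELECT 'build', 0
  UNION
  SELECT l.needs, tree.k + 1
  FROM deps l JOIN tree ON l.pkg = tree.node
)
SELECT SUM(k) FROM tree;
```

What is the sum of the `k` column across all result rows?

8

Base: (build, k=0).
Iteration 1: edges from {build} -> (fetch, k=1), (release, k=1), (tag, k=1), (upload, k=1).
Iteration 2: edges from {fetch,release,tag,upload} -> (release, k=2), (upload, k=2).
Iteration 3: no outgoing edges from {release,upload}; recursion stops.
SUM(k) = 0 + 1 + 1 + 1 + 1 + 2 + 2 = 8.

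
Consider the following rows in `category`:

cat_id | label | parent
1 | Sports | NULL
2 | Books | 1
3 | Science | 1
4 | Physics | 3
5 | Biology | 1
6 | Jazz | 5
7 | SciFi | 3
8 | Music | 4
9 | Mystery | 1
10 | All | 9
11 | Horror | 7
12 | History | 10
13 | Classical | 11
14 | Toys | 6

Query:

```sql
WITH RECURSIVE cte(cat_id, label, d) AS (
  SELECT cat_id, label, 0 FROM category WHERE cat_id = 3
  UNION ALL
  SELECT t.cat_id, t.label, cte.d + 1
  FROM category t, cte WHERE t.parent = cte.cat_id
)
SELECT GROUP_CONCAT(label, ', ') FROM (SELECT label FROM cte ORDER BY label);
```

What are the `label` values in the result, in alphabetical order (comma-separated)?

Base: cat_id=3 (Science) at d 0.
Iteration 1: rows with parent in {3} -> Physics (id 4, d 1), SciFi (id 7, d 1).
Iteration 2: rows with parent in {4,7} -> Music (id 8, d 2), Horror (id 11, d 2).
Iteration 3: rows with parent in {8,11} -> Classical (id 13, d 3).
Iteration 4: no rows with parent in {13}; recursion stops.

Classical, Horror, Music, Physics, SciFi, Science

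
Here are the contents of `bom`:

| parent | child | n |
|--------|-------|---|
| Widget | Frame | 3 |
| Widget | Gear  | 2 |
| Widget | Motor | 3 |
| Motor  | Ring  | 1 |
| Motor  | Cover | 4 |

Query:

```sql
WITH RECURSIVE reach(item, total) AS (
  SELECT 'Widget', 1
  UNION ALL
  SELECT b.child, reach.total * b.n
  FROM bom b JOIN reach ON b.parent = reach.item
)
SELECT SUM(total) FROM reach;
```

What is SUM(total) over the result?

24

Base: (Widget, total=1).
Iteration 1: components of {Widget} -> Frame = 1*3 = 3, Gear = 1*2 = 2, Motor = 1*3 = 3.
Iteration 2: components of {Frame,Gear,Motor} -> Cover = 3*4 = 12, Ring = 3*1 = 3.
Iteration 3: no further components; recursion stops.
SUM(total) = 1 + 3 + 2 + 3 + 3 + 12 = 24.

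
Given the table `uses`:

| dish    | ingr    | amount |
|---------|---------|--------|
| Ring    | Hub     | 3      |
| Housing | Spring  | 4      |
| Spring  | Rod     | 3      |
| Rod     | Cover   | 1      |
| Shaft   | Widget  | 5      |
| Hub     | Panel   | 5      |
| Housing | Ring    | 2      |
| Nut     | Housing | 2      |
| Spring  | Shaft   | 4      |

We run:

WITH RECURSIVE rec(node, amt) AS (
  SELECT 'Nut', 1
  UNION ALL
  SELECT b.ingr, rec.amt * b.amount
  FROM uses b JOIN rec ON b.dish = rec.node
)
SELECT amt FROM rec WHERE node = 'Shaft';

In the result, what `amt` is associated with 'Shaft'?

32

Base: (Nut, amt=1).
Iteration 1: components of {Nut} -> Housing = 1*2 = 2.
Iteration 2: components of {Housing} -> Ring = 2*2 = 4, Spring = 2*4 = 8.
Iteration 3: components of {Ring,Spring} -> Hub = 4*3 = 12, Rod = 8*3 = 24, Shaft = 8*4 = 32.
Iteration 4: components of {Hub,Rod,Shaft} -> Cover = 24*1 = 24, Panel = 12*5 = 60, Widget = 32*5 = 160.
Iteration 5: no further components; recursion stops.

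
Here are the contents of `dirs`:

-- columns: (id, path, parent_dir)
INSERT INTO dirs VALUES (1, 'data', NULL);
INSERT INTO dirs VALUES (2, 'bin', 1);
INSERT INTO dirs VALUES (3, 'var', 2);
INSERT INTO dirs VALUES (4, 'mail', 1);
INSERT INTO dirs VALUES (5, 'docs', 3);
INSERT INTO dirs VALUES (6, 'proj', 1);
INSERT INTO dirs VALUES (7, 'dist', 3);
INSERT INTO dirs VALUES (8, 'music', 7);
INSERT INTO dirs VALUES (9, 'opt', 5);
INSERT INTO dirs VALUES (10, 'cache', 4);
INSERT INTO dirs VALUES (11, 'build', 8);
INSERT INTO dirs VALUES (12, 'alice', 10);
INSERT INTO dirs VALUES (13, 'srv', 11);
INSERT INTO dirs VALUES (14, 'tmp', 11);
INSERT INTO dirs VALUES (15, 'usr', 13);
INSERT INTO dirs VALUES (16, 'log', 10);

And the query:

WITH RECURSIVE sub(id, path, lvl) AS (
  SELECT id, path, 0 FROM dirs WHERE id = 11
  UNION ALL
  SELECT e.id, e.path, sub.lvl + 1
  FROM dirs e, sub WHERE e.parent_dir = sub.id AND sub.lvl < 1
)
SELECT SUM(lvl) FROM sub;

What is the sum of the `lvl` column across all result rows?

2

Base: id=11 (build) at lvl 0.
Iteration 1: rows with parent_dir in {11} -> srv (id 13, lvl 1), tmp (id 14, lvl 1).
Iteration 2: lvl < 1 fails for all current rows; recursion stops.
SUM(lvl) = 0 + 1 + 1 = 2.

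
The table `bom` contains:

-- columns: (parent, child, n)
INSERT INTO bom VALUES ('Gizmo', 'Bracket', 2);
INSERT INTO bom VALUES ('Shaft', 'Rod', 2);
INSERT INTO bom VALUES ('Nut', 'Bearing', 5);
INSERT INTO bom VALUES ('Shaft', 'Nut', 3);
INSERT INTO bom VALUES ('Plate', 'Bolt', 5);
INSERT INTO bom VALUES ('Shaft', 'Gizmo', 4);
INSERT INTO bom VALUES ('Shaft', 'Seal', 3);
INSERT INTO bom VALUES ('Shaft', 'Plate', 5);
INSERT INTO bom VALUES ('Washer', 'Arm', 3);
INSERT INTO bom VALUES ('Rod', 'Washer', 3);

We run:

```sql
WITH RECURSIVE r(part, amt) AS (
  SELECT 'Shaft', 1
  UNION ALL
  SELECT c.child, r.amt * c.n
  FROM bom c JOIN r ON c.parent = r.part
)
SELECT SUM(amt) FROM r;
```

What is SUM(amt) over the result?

90

Base: (Shaft, amt=1).
Iteration 1: components of {Shaft} -> Gizmo = 1*4 = 4, Nut = 1*3 = 3, Plate = 1*5 = 5, Rod = 1*2 = 2, Seal = 1*3 = 3.
Iteration 2: components of {Gizmo,Nut,Plate,Rod,Seal} -> Bearing = 3*5 = 15, Bolt = 5*5 = 25, Bracket = 4*2 = 8, Washer = 2*3 = 6.
Iteration 3: components of {Bearing,Bolt,Bracket,Washer} -> Arm = 6*3 = 18.
Iteration 4: no further components; recursion stops.
SUM(amt) = 1 + 3 + 5 + 2 + 3 + 4 + 25 + 6 + 15 + 8 + 18 = 90.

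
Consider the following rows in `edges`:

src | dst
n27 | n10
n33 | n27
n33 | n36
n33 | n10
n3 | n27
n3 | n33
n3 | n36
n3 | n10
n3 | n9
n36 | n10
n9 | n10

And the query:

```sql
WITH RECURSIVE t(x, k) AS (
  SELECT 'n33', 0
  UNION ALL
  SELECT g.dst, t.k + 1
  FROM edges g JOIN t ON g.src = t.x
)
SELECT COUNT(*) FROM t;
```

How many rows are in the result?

Base: (n33, k=0).
Iteration 1: edges from {n33} -> (n10, k=1), (n27, k=1), (n36, k=1).
Iteration 2: edges from {n10,n27,n36} -> (n10, k=2) x2. [UNION ALL keeps all 2 new rows, including repeats]
Iteration 3: no outgoing edges from {n10}; recursion stops.
Total rows emitted: 6.

6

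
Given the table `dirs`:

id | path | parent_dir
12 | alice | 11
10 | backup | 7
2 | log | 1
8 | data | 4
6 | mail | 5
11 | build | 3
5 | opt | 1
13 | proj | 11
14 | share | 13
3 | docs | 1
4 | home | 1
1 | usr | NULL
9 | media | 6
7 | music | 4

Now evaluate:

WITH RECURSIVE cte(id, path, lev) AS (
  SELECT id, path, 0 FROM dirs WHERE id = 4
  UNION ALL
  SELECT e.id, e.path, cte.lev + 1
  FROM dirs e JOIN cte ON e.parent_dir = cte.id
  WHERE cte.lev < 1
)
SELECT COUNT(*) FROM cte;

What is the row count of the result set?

Base: id=4 (home) at lev 0.
Iteration 1: rows with parent_dir in {4} -> music (id 7, lev 1), data (id 8, lev 1).
Iteration 2: lev < 1 fails for all current rows; recursion stops.
Total rows emitted: 3.

3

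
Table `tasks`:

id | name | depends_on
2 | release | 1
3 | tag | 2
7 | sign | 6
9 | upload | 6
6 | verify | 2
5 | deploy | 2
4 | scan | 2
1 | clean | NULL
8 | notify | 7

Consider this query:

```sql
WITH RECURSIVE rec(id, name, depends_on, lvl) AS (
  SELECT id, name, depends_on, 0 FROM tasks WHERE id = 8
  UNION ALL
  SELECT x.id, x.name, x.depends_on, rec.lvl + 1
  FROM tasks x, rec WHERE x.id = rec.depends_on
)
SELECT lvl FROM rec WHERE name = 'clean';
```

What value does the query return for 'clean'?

Base: id=8 (notify), depends_on=7, lvl 0.
Iteration 1: join on id=7 -> sign (id 7, depends_on=6, lvl 1).
Iteration 2: join on id=6 -> verify (id 6, depends_on=2, lvl 2).
Iteration 3: join on id=2 -> release (id 2, depends_on=1, lvl 3).
Iteration 4: join on id=1 -> clean (id 1, depends_on=NULL, lvl 4).
Iteration 5: depends_on is NULL; no match; recursion stops.

4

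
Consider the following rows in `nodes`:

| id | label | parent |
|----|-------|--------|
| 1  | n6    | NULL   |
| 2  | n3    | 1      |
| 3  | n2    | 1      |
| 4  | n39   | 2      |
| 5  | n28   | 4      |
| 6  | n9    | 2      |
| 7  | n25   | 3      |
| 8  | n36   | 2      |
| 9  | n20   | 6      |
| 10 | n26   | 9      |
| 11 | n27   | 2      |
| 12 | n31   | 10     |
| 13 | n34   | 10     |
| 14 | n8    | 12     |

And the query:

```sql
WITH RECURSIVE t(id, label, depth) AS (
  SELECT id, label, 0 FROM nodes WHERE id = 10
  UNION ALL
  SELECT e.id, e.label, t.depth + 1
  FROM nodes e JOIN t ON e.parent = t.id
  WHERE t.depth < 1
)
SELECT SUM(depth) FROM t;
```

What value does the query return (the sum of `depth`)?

2

Base: id=10 (n26) at depth 0.
Iteration 1: rows with parent in {10} -> n31 (id 12, depth 1), n34 (id 13, depth 1).
Iteration 2: depth < 1 fails for all current rows; recursion stops.
SUM(depth) = 0 + 1 + 1 = 2.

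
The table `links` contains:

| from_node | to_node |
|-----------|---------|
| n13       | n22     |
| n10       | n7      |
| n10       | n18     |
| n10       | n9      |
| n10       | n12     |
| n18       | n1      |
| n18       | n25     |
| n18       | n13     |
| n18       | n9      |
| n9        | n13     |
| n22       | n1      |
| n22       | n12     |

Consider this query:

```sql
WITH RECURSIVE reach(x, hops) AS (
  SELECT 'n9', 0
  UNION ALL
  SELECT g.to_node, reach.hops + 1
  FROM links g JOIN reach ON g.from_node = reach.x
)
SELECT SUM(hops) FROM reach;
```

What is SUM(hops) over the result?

Base: (n9, hops=0).
Iteration 1: edges from {n9} -> (n13, hops=1).
Iteration 2: edges from {n13} -> (n22, hops=2).
Iteration 3: edges from {n22} -> (n1, hops=3), (n12, hops=3).
Iteration 4: no outgoing edges from {n1,n12}; recursion stops.
SUM(hops) = 0 + 1 + 2 + 3 + 3 = 9.

9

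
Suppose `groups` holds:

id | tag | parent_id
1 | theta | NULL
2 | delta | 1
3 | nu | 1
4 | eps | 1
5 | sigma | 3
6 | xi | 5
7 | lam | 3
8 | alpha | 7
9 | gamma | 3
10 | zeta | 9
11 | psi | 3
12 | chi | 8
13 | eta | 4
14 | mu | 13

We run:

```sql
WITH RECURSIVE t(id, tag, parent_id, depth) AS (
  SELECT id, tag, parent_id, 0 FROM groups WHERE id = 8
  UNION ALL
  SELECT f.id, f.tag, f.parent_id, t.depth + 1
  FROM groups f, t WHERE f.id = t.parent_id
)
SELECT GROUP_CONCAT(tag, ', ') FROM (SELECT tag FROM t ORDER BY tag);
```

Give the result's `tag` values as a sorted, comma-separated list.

alpha, lam, nu, theta

Base: id=8 (alpha), parent_id=7, depth 0.
Iteration 1: join on id=7 -> lam (id 7, parent_id=3, depth 1).
Iteration 2: join on id=3 -> nu (id 3, parent_id=1, depth 2).
Iteration 3: join on id=1 -> theta (id 1, parent_id=NULL, depth 3).
Iteration 4: parent_id is NULL; no match; recursion stops.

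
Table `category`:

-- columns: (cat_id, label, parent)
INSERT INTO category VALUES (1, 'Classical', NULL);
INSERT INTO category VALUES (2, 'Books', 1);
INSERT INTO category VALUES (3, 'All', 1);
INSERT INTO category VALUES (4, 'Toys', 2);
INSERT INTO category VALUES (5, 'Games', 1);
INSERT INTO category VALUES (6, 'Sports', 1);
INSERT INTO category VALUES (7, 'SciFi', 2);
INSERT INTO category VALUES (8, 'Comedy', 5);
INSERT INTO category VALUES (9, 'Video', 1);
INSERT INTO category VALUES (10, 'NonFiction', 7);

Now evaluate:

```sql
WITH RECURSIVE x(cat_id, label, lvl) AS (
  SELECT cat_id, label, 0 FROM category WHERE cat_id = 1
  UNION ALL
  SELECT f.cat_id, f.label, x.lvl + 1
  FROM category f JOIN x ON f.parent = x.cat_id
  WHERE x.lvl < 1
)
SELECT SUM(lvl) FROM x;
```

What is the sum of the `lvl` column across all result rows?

5

Base: cat_id=1 (Classical) at lvl 0.
Iteration 1: rows with parent in {1} -> Books (id 2, lvl 1), All (id 3, lvl 1), Games (id 5, lvl 1), Sports (id 6, lvl 1), Video (id 9, lvl 1).
Iteration 2: lvl < 1 fails for all current rows; recursion stops.
SUM(lvl) = 0 + 1 + 1 + 1 + 1 + 1 = 5.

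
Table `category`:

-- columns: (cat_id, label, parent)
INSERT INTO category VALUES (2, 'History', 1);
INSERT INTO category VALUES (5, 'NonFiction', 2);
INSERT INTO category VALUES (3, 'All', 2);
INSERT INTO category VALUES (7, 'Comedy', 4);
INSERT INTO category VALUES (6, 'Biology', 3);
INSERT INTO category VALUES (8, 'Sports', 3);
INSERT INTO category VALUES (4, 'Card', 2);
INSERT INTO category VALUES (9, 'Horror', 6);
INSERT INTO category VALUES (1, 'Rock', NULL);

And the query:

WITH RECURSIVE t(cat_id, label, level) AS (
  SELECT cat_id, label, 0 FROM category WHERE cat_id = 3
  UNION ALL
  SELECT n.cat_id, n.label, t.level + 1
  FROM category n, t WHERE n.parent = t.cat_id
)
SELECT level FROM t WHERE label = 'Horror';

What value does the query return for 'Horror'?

2

Base: cat_id=3 (All) at level 0.
Iteration 1: rows with parent in {3} -> Biology (id 6, level 1), Sports (id 8, level 1).
Iteration 2: rows with parent in {6,8} -> Horror (id 9, level 2).
Iteration 3: no rows with parent in {9}; recursion stops.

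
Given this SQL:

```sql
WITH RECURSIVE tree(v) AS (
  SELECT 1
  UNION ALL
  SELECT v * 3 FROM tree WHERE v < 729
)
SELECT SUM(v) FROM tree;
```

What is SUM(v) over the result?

Base: v=1.
Iteration 1: 1 < 729 holds -> v = 1 * 3 = 3.
Iteration 2: 3 < 729 holds -> v = 3 * 3 = 9.
Iteration 3: 9 < 729 holds -> v = 9 * 3 = 27.
Iteration 4: 27 < 729 holds -> v = 27 * 3 = 81.
Iteration 5: 81 < 729 holds -> v = 81 * 3 = 243.
Iteration 6: 243 < 729 holds -> v = 243 * 3 = 729.
Iteration 7: 729 < 729 fails; recursion stops.
SUM(v) = 1 + 3 + 9 + 27 + 81 + 243 + 729 = 1093.

1093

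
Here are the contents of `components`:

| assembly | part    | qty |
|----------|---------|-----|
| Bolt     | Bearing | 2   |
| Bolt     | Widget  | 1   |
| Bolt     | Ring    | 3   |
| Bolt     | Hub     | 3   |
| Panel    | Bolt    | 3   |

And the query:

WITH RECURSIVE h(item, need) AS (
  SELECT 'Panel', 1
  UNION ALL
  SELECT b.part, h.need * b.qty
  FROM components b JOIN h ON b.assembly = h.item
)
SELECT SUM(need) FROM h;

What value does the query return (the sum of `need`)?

31

Base: (Panel, need=1).
Iteration 1: components of {Panel} -> Bolt = 1*3 = 3.
Iteration 2: components of {Bolt} -> Bearing = 3*2 = 6, Hub = 3*3 = 9, Ring = 3*3 = 9, Widget = 3*1 = 3.
Iteration 3: no further components; recursion stops.
SUM(need) = 1 + 3 + 3 + 9 + 9 + 6 = 31.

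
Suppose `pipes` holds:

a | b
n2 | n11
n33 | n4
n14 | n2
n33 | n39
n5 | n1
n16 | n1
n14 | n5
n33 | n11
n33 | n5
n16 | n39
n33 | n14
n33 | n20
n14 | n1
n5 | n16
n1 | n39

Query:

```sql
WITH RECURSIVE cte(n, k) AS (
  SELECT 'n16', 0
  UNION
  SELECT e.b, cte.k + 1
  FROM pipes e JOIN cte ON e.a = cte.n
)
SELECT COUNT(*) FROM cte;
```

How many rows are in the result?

4

Base: (n16, k=0).
Iteration 1: edges from {n16} -> (n1, k=1), (n39, k=1).
Iteration 2: edges from {n1,n39} -> (n39, k=2).
Iteration 3: no outgoing edges from {n39}; recursion stops.
Total rows emitted: 4.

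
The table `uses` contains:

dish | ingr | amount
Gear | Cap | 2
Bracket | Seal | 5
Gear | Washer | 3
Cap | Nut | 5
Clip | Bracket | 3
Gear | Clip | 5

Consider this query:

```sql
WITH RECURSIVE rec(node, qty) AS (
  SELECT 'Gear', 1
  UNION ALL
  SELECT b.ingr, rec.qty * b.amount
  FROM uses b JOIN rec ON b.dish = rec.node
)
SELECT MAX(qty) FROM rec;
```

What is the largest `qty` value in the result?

Base: (Gear, qty=1).
Iteration 1: components of {Gear} -> Cap = 1*2 = 2, Clip = 1*5 = 5, Washer = 1*3 = 3.
Iteration 2: components of {Cap,Clip,Washer} -> Bracket = 5*3 = 15, Nut = 2*5 = 10.
Iteration 3: components of {Bracket,Nut} -> Seal = 15*5 = 75.
Iteration 4: no further components; recursion stops.
qty values: 1, 5, 2, 3, 15, 10, 75; the maximum is 75.

75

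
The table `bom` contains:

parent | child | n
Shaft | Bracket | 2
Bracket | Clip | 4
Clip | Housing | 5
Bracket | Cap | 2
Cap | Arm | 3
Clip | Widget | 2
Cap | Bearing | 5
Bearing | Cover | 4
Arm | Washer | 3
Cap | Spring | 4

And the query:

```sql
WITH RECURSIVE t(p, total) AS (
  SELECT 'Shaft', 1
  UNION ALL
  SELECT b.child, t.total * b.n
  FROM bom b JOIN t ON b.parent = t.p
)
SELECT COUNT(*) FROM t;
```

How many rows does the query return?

11

Base: (Shaft, total=1).
Iteration 1: components of {Shaft} -> Bracket = 1*2 = 2.
Iteration 2: components of {Bracket} -> Cap = 2*2 = 4, Clip = 2*4 = 8.
Iteration 3: components of {Cap,Clip} -> Arm = 4*3 = 12, Bearing = 4*5 = 20, Housing = 8*5 = 40, Spring = 4*4 = 16, Widget = 8*2 = 16.
Iteration 4: components of {Arm,Bearing,Housing,Spring,Widget} -> Cover = 20*4 = 80, Washer = 12*3 = 36.
Iteration 5: no further components; recursion stops.
Total rows emitted: 11.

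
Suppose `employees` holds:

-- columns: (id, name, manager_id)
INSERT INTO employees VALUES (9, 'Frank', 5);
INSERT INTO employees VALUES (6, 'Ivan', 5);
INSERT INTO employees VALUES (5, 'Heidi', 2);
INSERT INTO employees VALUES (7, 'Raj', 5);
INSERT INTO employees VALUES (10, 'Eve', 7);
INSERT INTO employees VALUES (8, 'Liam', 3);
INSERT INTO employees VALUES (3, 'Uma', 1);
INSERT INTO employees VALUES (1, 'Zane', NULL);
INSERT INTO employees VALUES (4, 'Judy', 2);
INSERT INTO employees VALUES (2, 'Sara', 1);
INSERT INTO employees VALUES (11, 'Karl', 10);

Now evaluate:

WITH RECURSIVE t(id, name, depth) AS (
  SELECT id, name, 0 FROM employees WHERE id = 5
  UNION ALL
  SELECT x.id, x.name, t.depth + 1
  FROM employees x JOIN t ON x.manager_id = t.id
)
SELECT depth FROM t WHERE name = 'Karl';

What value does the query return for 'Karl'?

3

Base: id=5 (Heidi) at depth 0.
Iteration 1: rows with manager_id in {5} -> Ivan (id 6, depth 1), Raj (id 7, depth 1), Frank (id 9, depth 1).
Iteration 2: rows with manager_id in {6,7,9} -> Eve (id 10, depth 2).
Iteration 3: rows with manager_id in {10} -> Karl (id 11, depth 3).
Iteration 4: no rows with manager_id in {11}; recursion stops.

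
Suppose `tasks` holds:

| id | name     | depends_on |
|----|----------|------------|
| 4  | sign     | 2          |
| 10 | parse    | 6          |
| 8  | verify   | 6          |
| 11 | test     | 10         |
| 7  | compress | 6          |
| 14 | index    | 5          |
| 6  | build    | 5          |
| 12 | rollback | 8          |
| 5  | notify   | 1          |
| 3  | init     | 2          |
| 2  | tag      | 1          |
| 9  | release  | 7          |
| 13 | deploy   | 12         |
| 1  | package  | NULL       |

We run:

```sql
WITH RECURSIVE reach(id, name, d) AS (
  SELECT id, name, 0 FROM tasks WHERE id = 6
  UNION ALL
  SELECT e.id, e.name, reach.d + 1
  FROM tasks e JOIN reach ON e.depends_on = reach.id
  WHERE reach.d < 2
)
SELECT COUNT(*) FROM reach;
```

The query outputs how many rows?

7

Base: id=6 (build) at d 0.
Iteration 1: rows with depends_on in {6} -> compress (id 7, d 1), verify (id 8, d 1), parse (id 10, d 1).
Iteration 2: rows with depends_on in {7,8,10} -> release (id 9, d 2), test (id 11, d 2), rollback (id 12, d 2).
Iteration 3: d < 2 fails for all current rows; recursion stops.
Total rows emitted: 7.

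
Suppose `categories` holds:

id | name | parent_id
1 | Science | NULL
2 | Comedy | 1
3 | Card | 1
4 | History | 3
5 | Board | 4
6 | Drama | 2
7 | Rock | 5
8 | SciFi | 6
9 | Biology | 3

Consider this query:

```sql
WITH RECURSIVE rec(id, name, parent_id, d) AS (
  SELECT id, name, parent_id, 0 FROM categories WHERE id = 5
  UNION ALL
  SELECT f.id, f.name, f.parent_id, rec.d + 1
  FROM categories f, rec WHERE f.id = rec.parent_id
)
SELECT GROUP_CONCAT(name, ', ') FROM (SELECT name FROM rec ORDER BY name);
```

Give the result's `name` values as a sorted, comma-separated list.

Base: id=5 (Board), parent_id=4, d 0.
Iteration 1: join on id=4 -> History (id 4, parent_id=3, d 1).
Iteration 2: join on id=3 -> Card (id 3, parent_id=1, d 2).
Iteration 3: join on id=1 -> Science (id 1, parent_id=NULL, d 3).
Iteration 4: parent_id is NULL; no match; recursion stops.

Board, Card, History, Science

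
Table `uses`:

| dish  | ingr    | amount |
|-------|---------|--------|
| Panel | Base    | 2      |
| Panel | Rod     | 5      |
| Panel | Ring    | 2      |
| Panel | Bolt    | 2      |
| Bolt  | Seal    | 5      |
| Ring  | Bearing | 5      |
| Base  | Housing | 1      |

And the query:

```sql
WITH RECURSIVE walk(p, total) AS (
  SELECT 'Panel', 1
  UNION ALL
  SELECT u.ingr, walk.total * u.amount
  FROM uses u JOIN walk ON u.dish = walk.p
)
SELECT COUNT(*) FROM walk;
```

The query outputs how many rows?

Base: (Panel, total=1).
Iteration 1: components of {Panel} -> Base = 1*2 = 2, Bolt = 1*2 = 2, Ring = 1*2 = 2, Rod = 1*5 = 5.
Iteration 2: components of {Base,Bolt,Ring,Rod} -> Bearing = 2*5 = 10, Housing = 2*1 = 2, Seal = 2*5 = 10.
Iteration 3: no further components; recursion stops.
Total rows emitted: 8.

8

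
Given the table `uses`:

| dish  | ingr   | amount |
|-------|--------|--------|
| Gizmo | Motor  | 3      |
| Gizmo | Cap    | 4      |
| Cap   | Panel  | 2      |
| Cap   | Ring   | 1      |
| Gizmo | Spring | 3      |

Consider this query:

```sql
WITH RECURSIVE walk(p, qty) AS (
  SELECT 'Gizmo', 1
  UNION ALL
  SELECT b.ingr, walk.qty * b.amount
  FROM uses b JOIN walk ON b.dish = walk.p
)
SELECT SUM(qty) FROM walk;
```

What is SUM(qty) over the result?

23

Base: (Gizmo, qty=1).
Iteration 1: components of {Gizmo} -> Cap = 1*4 = 4, Motor = 1*3 = 3, Spring = 1*3 = 3.
Iteration 2: components of {Cap,Motor,Spring} -> Panel = 4*2 = 8, Ring = 4*1 = 4.
Iteration 3: no further components; recursion stops.
SUM(qty) = 1 + 3 + 4 + 3 + 8 + 4 = 23.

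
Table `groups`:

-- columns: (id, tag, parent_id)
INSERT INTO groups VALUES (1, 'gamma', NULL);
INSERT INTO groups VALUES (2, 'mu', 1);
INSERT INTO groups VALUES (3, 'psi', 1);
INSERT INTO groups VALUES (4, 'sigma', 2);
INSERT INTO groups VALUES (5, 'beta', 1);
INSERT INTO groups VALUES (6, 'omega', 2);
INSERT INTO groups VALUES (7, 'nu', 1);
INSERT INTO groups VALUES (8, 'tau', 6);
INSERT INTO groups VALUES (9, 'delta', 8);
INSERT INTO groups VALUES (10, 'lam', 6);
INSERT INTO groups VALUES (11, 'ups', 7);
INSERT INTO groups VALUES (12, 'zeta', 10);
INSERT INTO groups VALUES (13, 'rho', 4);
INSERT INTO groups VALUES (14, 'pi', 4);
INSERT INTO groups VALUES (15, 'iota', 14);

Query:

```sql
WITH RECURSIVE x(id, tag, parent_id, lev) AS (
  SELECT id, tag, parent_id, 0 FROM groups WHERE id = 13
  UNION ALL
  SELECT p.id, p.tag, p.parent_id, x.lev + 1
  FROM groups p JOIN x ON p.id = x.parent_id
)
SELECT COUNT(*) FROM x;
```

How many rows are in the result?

4

Base: id=13 (rho), parent_id=4, lev 0.
Iteration 1: join on id=4 -> sigma (id 4, parent_id=2, lev 1).
Iteration 2: join on id=2 -> mu (id 2, parent_id=1, lev 2).
Iteration 3: join on id=1 -> gamma (id 1, parent_id=NULL, lev 3).
Iteration 4: parent_id is NULL; no match; recursion stops.
Total rows emitted: 4.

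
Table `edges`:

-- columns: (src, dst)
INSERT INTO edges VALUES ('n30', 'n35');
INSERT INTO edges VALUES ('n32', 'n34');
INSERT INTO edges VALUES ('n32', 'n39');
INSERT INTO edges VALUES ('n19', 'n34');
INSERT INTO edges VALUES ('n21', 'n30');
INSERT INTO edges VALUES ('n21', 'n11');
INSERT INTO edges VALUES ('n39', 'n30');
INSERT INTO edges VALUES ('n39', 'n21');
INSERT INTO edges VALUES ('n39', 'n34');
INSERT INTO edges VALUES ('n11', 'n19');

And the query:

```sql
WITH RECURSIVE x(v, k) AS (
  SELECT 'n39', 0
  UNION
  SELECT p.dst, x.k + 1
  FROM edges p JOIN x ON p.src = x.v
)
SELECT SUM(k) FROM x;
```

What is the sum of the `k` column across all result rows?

19

Base: (n39, k=0).
Iteration 1: edges from {n39} -> (n21, k=1), (n30, k=1), (n34, k=1).
Iteration 2: edges from {n21,n30,n34} -> (n11, k=2), (n30, k=2), (n35, k=2).
Iteration 3: edges from {n11,n30,n35} -> (n19, k=3), (n35, k=3).
Iteration 4: edges from {n19,n35} -> (n34, k=4).
Iteration 5: no outgoing edges from {n34}; recursion stops.
SUM(k) = 0 + 1 + 1 + 1 + 2 + 2 + 2 + 3 + 3 + 4 = 19.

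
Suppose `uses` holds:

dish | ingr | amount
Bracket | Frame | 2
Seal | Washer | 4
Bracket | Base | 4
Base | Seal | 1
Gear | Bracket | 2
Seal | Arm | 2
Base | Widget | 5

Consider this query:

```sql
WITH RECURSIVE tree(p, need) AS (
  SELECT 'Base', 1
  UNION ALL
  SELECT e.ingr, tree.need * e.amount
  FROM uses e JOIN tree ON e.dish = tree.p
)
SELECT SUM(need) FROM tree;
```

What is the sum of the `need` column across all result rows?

13

Base: (Base, need=1).
Iteration 1: components of {Base} -> Seal = 1*1 = 1, Widget = 1*5 = 5.
Iteration 2: components of {Seal,Widget} -> Arm = 1*2 = 2, Washer = 1*4 = 4.
Iteration 3: no further components; recursion stops.
SUM(need) = 1 + 1 + 5 + 4 + 2 = 13.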